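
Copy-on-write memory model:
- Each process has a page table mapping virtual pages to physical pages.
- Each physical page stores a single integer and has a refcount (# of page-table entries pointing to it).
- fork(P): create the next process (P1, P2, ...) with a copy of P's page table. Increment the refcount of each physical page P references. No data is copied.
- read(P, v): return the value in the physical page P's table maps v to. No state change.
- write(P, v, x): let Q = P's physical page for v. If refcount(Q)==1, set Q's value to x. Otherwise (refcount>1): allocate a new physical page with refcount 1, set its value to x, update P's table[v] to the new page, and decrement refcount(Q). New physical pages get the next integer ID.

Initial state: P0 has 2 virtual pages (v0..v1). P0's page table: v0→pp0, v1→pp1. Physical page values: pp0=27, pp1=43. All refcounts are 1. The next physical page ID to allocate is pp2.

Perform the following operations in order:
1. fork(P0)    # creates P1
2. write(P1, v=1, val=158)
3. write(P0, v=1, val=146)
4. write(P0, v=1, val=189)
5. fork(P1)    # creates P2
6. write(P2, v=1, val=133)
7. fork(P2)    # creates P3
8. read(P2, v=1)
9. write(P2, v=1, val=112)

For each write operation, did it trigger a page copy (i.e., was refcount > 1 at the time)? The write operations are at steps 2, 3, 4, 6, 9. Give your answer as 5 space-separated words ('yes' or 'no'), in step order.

Op 1: fork(P0) -> P1. 2 ppages; refcounts: pp0:2 pp1:2
Op 2: write(P1, v1, 158). refcount(pp1)=2>1 -> COPY to pp2. 3 ppages; refcounts: pp0:2 pp1:1 pp2:1
Op 3: write(P0, v1, 146). refcount(pp1)=1 -> write in place. 3 ppages; refcounts: pp0:2 pp1:1 pp2:1
Op 4: write(P0, v1, 189). refcount(pp1)=1 -> write in place. 3 ppages; refcounts: pp0:2 pp1:1 pp2:1
Op 5: fork(P1) -> P2. 3 ppages; refcounts: pp0:3 pp1:1 pp2:2
Op 6: write(P2, v1, 133). refcount(pp2)=2>1 -> COPY to pp3. 4 ppages; refcounts: pp0:3 pp1:1 pp2:1 pp3:1
Op 7: fork(P2) -> P3. 4 ppages; refcounts: pp0:4 pp1:1 pp2:1 pp3:2
Op 8: read(P2, v1) -> 133. No state change.
Op 9: write(P2, v1, 112). refcount(pp3)=2>1 -> COPY to pp4. 5 ppages; refcounts: pp0:4 pp1:1 pp2:1 pp3:1 pp4:1

yes no no yes yes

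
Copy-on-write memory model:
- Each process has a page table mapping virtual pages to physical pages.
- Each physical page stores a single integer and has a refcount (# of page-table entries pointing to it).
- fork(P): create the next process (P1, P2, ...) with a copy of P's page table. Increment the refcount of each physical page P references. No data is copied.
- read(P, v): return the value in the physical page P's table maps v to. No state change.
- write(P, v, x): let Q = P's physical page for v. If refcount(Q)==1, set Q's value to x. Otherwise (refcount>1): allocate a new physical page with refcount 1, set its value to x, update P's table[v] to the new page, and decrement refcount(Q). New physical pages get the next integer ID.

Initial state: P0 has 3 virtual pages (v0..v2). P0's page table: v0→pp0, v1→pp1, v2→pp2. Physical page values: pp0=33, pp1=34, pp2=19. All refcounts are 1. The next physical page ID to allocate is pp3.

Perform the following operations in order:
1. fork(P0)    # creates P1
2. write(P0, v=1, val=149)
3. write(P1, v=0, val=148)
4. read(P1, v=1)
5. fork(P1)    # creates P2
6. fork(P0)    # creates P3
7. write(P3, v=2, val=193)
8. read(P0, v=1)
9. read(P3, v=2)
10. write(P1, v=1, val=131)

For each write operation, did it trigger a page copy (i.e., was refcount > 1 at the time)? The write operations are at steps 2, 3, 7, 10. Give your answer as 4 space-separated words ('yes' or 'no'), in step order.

Op 1: fork(P0) -> P1. 3 ppages; refcounts: pp0:2 pp1:2 pp2:2
Op 2: write(P0, v1, 149). refcount(pp1)=2>1 -> COPY to pp3. 4 ppages; refcounts: pp0:2 pp1:1 pp2:2 pp3:1
Op 3: write(P1, v0, 148). refcount(pp0)=2>1 -> COPY to pp4. 5 ppages; refcounts: pp0:1 pp1:1 pp2:2 pp3:1 pp4:1
Op 4: read(P1, v1) -> 34. No state change.
Op 5: fork(P1) -> P2. 5 ppages; refcounts: pp0:1 pp1:2 pp2:3 pp3:1 pp4:2
Op 6: fork(P0) -> P3. 5 ppages; refcounts: pp0:2 pp1:2 pp2:4 pp3:2 pp4:2
Op 7: write(P3, v2, 193). refcount(pp2)=4>1 -> COPY to pp5. 6 ppages; refcounts: pp0:2 pp1:2 pp2:3 pp3:2 pp4:2 pp5:1
Op 8: read(P0, v1) -> 149. No state change.
Op 9: read(P3, v2) -> 193. No state change.
Op 10: write(P1, v1, 131). refcount(pp1)=2>1 -> COPY to pp6. 7 ppages; refcounts: pp0:2 pp1:1 pp2:3 pp3:2 pp4:2 pp5:1 pp6:1

yes yes yes yes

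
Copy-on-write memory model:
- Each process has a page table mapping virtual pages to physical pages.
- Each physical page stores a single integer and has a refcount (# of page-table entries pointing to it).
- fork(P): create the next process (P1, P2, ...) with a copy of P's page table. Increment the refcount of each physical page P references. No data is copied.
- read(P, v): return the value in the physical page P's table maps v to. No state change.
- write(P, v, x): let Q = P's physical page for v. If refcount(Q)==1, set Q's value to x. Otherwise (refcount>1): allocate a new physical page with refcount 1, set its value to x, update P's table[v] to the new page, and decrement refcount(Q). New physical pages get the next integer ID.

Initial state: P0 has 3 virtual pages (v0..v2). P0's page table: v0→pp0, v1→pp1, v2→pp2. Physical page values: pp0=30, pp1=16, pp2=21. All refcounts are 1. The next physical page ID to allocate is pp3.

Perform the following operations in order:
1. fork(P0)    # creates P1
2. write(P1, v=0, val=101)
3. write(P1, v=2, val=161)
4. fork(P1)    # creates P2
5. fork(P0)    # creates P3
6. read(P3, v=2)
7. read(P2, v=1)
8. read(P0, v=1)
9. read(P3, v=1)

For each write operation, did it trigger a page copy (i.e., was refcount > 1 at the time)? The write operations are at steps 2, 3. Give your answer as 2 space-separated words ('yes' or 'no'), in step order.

Op 1: fork(P0) -> P1. 3 ppages; refcounts: pp0:2 pp1:2 pp2:2
Op 2: write(P1, v0, 101). refcount(pp0)=2>1 -> COPY to pp3. 4 ppages; refcounts: pp0:1 pp1:2 pp2:2 pp3:1
Op 3: write(P1, v2, 161). refcount(pp2)=2>1 -> COPY to pp4. 5 ppages; refcounts: pp0:1 pp1:2 pp2:1 pp3:1 pp4:1
Op 4: fork(P1) -> P2. 5 ppages; refcounts: pp0:1 pp1:3 pp2:1 pp3:2 pp4:2
Op 5: fork(P0) -> P3. 5 ppages; refcounts: pp0:2 pp1:4 pp2:2 pp3:2 pp4:2
Op 6: read(P3, v2) -> 21. No state change.
Op 7: read(P2, v1) -> 16. No state change.
Op 8: read(P0, v1) -> 16. No state change.
Op 9: read(P3, v1) -> 16. No state change.

yes yes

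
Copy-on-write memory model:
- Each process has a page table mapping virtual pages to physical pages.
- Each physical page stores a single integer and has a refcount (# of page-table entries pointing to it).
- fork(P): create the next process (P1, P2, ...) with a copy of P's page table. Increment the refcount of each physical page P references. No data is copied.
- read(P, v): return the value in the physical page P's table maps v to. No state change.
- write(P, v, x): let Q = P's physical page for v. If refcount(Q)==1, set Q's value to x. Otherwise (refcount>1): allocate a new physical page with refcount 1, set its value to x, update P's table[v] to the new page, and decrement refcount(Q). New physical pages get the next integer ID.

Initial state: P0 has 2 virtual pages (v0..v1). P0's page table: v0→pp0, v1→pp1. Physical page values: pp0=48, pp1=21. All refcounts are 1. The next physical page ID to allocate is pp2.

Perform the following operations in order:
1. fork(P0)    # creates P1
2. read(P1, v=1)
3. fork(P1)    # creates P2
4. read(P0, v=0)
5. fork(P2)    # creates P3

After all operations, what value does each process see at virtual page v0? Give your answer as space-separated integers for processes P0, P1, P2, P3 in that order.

Answer: 48 48 48 48

Derivation:
Op 1: fork(P0) -> P1. 2 ppages; refcounts: pp0:2 pp1:2
Op 2: read(P1, v1) -> 21. No state change.
Op 3: fork(P1) -> P2. 2 ppages; refcounts: pp0:3 pp1:3
Op 4: read(P0, v0) -> 48. No state change.
Op 5: fork(P2) -> P3. 2 ppages; refcounts: pp0:4 pp1:4
P0: v0 -> pp0 = 48
P1: v0 -> pp0 = 48
P2: v0 -> pp0 = 48
P3: v0 -> pp0 = 48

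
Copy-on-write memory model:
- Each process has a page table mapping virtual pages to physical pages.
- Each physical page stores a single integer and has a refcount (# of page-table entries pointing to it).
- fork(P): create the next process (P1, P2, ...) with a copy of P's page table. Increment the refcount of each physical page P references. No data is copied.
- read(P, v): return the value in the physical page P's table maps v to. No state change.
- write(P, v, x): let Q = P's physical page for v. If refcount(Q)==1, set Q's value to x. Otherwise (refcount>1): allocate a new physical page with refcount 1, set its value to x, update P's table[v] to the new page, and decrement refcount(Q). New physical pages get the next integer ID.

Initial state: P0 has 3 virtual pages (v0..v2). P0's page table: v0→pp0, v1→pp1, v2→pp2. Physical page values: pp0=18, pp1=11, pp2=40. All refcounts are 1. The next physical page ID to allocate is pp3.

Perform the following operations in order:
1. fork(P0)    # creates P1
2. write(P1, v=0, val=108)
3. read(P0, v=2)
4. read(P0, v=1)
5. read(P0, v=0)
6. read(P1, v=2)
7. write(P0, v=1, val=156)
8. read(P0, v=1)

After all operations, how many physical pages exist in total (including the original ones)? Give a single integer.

Op 1: fork(P0) -> P1. 3 ppages; refcounts: pp0:2 pp1:2 pp2:2
Op 2: write(P1, v0, 108). refcount(pp0)=2>1 -> COPY to pp3. 4 ppages; refcounts: pp0:1 pp1:2 pp2:2 pp3:1
Op 3: read(P0, v2) -> 40. No state change.
Op 4: read(P0, v1) -> 11. No state change.
Op 5: read(P0, v0) -> 18. No state change.
Op 6: read(P1, v2) -> 40. No state change.
Op 7: write(P0, v1, 156). refcount(pp1)=2>1 -> COPY to pp4. 5 ppages; refcounts: pp0:1 pp1:1 pp2:2 pp3:1 pp4:1
Op 8: read(P0, v1) -> 156. No state change.

Answer: 5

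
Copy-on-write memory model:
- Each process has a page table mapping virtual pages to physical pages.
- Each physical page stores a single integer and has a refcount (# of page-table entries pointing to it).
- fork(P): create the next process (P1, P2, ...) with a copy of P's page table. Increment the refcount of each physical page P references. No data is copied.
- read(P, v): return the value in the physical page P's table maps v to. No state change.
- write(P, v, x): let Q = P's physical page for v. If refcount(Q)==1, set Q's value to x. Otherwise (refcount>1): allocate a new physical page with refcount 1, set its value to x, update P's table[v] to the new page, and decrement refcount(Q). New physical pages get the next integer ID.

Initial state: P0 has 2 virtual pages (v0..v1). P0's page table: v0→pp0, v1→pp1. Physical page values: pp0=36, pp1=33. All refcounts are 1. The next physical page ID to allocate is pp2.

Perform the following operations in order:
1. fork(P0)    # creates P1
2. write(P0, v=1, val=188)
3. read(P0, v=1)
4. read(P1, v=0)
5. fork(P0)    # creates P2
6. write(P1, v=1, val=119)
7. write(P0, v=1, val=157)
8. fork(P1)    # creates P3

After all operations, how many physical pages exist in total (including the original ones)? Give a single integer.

Op 1: fork(P0) -> P1. 2 ppages; refcounts: pp0:2 pp1:2
Op 2: write(P0, v1, 188). refcount(pp1)=2>1 -> COPY to pp2. 3 ppages; refcounts: pp0:2 pp1:1 pp2:1
Op 3: read(P0, v1) -> 188. No state change.
Op 4: read(P1, v0) -> 36. No state change.
Op 5: fork(P0) -> P2. 3 ppages; refcounts: pp0:3 pp1:1 pp2:2
Op 6: write(P1, v1, 119). refcount(pp1)=1 -> write in place. 3 ppages; refcounts: pp0:3 pp1:1 pp2:2
Op 7: write(P0, v1, 157). refcount(pp2)=2>1 -> COPY to pp3. 4 ppages; refcounts: pp0:3 pp1:1 pp2:1 pp3:1
Op 8: fork(P1) -> P3. 4 ppages; refcounts: pp0:4 pp1:2 pp2:1 pp3:1

Answer: 4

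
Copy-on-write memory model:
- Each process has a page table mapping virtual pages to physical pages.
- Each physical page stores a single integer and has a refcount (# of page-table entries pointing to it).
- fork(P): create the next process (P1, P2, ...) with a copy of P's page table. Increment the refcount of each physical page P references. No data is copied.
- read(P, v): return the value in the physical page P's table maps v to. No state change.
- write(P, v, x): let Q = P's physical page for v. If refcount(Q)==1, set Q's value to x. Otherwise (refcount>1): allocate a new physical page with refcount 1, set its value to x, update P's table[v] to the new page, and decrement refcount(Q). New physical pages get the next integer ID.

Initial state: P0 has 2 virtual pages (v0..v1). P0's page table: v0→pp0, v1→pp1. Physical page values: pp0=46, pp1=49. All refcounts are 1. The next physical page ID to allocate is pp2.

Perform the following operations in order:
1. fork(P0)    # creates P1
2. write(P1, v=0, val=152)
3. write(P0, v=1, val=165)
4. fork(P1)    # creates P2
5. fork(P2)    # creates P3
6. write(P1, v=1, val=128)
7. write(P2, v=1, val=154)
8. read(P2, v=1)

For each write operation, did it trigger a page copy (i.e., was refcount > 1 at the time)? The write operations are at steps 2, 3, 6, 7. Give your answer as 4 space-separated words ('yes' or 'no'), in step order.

Op 1: fork(P0) -> P1. 2 ppages; refcounts: pp0:2 pp1:2
Op 2: write(P1, v0, 152). refcount(pp0)=2>1 -> COPY to pp2. 3 ppages; refcounts: pp0:1 pp1:2 pp2:1
Op 3: write(P0, v1, 165). refcount(pp1)=2>1 -> COPY to pp3. 4 ppages; refcounts: pp0:1 pp1:1 pp2:1 pp3:1
Op 4: fork(P1) -> P2. 4 ppages; refcounts: pp0:1 pp1:2 pp2:2 pp3:1
Op 5: fork(P2) -> P3. 4 ppages; refcounts: pp0:1 pp1:3 pp2:3 pp3:1
Op 6: write(P1, v1, 128). refcount(pp1)=3>1 -> COPY to pp4. 5 ppages; refcounts: pp0:1 pp1:2 pp2:3 pp3:1 pp4:1
Op 7: write(P2, v1, 154). refcount(pp1)=2>1 -> COPY to pp5. 6 ppages; refcounts: pp0:1 pp1:1 pp2:3 pp3:1 pp4:1 pp5:1
Op 8: read(P2, v1) -> 154. No state change.

yes yes yes yes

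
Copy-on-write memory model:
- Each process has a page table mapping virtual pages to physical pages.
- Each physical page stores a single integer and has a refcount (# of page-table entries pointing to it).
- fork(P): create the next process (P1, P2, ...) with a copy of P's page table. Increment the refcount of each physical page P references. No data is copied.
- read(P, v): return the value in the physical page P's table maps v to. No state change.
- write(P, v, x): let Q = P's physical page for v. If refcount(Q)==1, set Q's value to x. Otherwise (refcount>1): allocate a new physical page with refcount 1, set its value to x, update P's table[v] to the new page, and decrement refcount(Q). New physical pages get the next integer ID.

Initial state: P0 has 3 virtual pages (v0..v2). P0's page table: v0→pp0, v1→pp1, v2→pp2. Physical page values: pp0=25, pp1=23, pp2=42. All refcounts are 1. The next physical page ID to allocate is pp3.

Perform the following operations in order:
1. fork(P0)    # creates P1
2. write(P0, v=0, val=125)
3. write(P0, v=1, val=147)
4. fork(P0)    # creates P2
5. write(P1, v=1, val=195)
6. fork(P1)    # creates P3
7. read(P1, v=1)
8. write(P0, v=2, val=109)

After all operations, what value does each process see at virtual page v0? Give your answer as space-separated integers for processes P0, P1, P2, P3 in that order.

Op 1: fork(P0) -> P1. 3 ppages; refcounts: pp0:2 pp1:2 pp2:2
Op 2: write(P0, v0, 125). refcount(pp0)=2>1 -> COPY to pp3. 4 ppages; refcounts: pp0:1 pp1:2 pp2:2 pp3:1
Op 3: write(P0, v1, 147). refcount(pp1)=2>1 -> COPY to pp4. 5 ppages; refcounts: pp0:1 pp1:1 pp2:2 pp3:1 pp4:1
Op 4: fork(P0) -> P2. 5 ppages; refcounts: pp0:1 pp1:1 pp2:3 pp3:2 pp4:2
Op 5: write(P1, v1, 195). refcount(pp1)=1 -> write in place. 5 ppages; refcounts: pp0:1 pp1:1 pp2:3 pp3:2 pp4:2
Op 6: fork(P1) -> P3. 5 ppages; refcounts: pp0:2 pp1:2 pp2:4 pp3:2 pp4:2
Op 7: read(P1, v1) -> 195. No state change.
Op 8: write(P0, v2, 109). refcount(pp2)=4>1 -> COPY to pp5. 6 ppages; refcounts: pp0:2 pp1:2 pp2:3 pp3:2 pp4:2 pp5:1
P0: v0 -> pp3 = 125
P1: v0 -> pp0 = 25
P2: v0 -> pp3 = 125
P3: v0 -> pp0 = 25

Answer: 125 25 125 25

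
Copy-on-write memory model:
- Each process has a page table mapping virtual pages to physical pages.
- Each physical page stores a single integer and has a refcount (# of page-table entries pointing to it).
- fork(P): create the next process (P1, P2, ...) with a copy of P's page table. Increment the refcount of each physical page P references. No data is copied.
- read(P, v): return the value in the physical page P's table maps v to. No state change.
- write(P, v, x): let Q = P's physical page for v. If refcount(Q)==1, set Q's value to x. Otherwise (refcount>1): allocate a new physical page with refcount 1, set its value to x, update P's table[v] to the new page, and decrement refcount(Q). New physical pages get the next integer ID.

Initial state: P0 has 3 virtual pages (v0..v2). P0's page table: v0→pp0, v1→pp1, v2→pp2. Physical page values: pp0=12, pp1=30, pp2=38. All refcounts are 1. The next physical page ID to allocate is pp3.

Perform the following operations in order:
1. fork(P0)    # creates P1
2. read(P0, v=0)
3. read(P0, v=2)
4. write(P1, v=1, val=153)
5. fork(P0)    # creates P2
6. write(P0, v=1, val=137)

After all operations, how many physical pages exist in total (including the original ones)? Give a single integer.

Op 1: fork(P0) -> P1. 3 ppages; refcounts: pp0:2 pp1:2 pp2:2
Op 2: read(P0, v0) -> 12. No state change.
Op 3: read(P0, v2) -> 38. No state change.
Op 4: write(P1, v1, 153). refcount(pp1)=2>1 -> COPY to pp3. 4 ppages; refcounts: pp0:2 pp1:1 pp2:2 pp3:1
Op 5: fork(P0) -> P2. 4 ppages; refcounts: pp0:3 pp1:2 pp2:3 pp3:1
Op 6: write(P0, v1, 137). refcount(pp1)=2>1 -> COPY to pp4. 5 ppages; refcounts: pp0:3 pp1:1 pp2:3 pp3:1 pp4:1

Answer: 5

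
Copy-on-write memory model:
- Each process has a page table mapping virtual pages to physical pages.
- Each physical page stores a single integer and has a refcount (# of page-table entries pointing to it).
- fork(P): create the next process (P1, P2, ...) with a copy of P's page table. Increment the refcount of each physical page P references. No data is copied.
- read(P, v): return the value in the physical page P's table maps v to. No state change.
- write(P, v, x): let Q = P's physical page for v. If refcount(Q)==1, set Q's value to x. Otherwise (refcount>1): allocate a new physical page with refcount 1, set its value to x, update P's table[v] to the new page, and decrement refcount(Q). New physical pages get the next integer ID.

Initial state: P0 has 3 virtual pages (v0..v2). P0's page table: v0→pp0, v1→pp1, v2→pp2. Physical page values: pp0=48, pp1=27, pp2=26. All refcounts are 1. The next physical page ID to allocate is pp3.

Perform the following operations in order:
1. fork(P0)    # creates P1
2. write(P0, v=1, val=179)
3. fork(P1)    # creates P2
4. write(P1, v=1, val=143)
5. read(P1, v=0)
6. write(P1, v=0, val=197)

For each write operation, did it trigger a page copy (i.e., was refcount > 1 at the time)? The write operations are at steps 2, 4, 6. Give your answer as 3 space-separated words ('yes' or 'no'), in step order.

Op 1: fork(P0) -> P1. 3 ppages; refcounts: pp0:2 pp1:2 pp2:2
Op 2: write(P0, v1, 179). refcount(pp1)=2>1 -> COPY to pp3. 4 ppages; refcounts: pp0:2 pp1:1 pp2:2 pp3:1
Op 3: fork(P1) -> P2. 4 ppages; refcounts: pp0:3 pp1:2 pp2:3 pp3:1
Op 4: write(P1, v1, 143). refcount(pp1)=2>1 -> COPY to pp4. 5 ppages; refcounts: pp0:3 pp1:1 pp2:3 pp3:1 pp4:1
Op 5: read(P1, v0) -> 48. No state change.
Op 6: write(P1, v0, 197). refcount(pp0)=3>1 -> COPY to pp5. 6 ppages; refcounts: pp0:2 pp1:1 pp2:3 pp3:1 pp4:1 pp5:1

yes yes yes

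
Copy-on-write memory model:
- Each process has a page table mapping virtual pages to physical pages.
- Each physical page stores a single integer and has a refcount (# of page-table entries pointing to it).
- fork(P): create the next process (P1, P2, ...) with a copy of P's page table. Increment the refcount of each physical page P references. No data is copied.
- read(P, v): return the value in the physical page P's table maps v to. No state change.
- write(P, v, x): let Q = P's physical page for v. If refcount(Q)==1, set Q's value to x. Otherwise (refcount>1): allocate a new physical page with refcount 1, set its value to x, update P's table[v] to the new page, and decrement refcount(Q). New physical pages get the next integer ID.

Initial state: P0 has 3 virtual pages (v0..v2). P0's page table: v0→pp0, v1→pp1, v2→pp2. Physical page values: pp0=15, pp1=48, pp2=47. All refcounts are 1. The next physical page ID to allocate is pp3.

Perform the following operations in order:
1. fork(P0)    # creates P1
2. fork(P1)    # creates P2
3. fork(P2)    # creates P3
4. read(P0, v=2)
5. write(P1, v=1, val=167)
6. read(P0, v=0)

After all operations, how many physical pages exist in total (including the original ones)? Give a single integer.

Op 1: fork(P0) -> P1. 3 ppages; refcounts: pp0:2 pp1:2 pp2:2
Op 2: fork(P1) -> P2. 3 ppages; refcounts: pp0:3 pp1:3 pp2:3
Op 3: fork(P2) -> P3. 3 ppages; refcounts: pp0:4 pp1:4 pp2:4
Op 4: read(P0, v2) -> 47. No state change.
Op 5: write(P1, v1, 167). refcount(pp1)=4>1 -> COPY to pp3. 4 ppages; refcounts: pp0:4 pp1:3 pp2:4 pp3:1
Op 6: read(P0, v0) -> 15. No state change.

Answer: 4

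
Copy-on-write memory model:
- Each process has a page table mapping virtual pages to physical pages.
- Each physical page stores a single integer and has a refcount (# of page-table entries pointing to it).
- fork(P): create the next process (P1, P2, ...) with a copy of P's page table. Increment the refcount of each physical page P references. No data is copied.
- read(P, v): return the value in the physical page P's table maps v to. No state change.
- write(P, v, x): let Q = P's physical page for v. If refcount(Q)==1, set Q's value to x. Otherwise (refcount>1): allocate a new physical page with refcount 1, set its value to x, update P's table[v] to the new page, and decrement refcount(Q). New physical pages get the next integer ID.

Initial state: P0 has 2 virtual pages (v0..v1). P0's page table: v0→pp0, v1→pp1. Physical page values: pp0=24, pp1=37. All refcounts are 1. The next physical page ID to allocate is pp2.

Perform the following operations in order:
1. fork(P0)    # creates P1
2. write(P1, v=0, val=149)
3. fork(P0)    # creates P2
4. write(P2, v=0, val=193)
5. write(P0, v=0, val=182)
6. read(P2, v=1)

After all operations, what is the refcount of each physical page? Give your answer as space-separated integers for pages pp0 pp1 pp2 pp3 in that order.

Op 1: fork(P0) -> P1. 2 ppages; refcounts: pp0:2 pp1:2
Op 2: write(P1, v0, 149). refcount(pp0)=2>1 -> COPY to pp2. 3 ppages; refcounts: pp0:1 pp1:2 pp2:1
Op 3: fork(P0) -> P2. 3 ppages; refcounts: pp0:2 pp1:3 pp2:1
Op 4: write(P2, v0, 193). refcount(pp0)=2>1 -> COPY to pp3. 4 ppages; refcounts: pp0:1 pp1:3 pp2:1 pp3:1
Op 5: write(P0, v0, 182). refcount(pp0)=1 -> write in place. 4 ppages; refcounts: pp0:1 pp1:3 pp2:1 pp3:1
Op 6: read(P2, v1) -> 37. No state change.

Answer: 1 3 1 1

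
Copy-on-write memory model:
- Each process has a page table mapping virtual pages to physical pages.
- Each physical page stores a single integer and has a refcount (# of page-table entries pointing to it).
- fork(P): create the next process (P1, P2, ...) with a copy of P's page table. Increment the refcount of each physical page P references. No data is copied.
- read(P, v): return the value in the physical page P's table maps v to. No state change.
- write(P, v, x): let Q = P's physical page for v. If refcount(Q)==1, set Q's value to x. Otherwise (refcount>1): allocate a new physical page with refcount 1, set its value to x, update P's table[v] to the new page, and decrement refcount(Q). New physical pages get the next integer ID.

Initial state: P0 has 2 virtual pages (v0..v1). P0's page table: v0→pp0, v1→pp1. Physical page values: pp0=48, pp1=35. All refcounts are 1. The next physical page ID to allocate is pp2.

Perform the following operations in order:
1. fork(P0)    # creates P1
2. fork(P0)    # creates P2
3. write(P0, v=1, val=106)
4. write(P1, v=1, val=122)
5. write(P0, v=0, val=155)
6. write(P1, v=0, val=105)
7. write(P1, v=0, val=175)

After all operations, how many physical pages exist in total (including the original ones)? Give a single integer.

Op 1: fork(P0) -> P1. 2 ppages; refcounts: pp0:2 pp1:2
Op 2: fork(P0) -> P2. 2 ppages; refcounts: pp0:3 pp1:3
Op 3: write(P0, v1, 106). refcount(pp1)=3>1 -> COPY to pp2. 3 ppages; refcounts: pp0:3 pp1:2 pp2:1
Op 4: write(P1, v1, 122). refcount(pp1)=2>1 -> COPY to pp3. 4 ppages; refcounts: pp0:3 pp1:1 pp2:1 pp3:1
Op 5: write(P0, v0, 155). refcount(pp0)=3>1 -> COPY to pp4. 5 ppages; refcounts: pp0:2 pp1:1 pp2:1 pp3:1 pp4:1
Op 6: write(P1, v0, 105). refcount(pp0)=2>1 -> COPY to pp5. 6 ppages; refcounts: pp0:1 pp1:1 pp2:1 pp3:1 pp4:1 pp5:1
Op 7: write(P1, v0, 175). refcount(pp5)=1 -> write in place. 6 ppages; refcounts: pp0:1 pp1:1 pp2:1 pp3:1 pp4:1 pp5:1

Answer: 6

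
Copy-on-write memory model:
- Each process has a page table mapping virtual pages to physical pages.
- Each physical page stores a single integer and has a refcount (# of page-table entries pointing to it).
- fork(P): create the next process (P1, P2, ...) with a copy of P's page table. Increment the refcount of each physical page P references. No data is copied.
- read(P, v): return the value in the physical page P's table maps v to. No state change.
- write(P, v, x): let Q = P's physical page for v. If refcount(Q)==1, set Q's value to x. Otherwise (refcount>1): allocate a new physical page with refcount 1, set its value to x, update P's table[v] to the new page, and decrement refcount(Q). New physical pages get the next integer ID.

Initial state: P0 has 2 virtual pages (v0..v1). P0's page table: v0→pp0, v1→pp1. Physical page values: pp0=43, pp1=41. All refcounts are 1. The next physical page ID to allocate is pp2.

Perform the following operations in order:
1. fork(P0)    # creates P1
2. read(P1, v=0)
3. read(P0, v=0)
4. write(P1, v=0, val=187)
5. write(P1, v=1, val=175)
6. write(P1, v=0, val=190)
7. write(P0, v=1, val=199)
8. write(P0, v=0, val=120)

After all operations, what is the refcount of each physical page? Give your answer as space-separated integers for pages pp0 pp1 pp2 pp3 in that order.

Op 1: fork(P0) -> P1. 2 ppages; refcounts: pp0:2 pp1:2
Op 2: read(P1, v0) -> 43. No state change.
Op 3: read(P0, v0) -> 43. No state change.
Op 4: write(P1, v0, 187). refcount(pp0)=2>1 -> COPY to pp2. 3 ppages; refcounts: pp0:1 pp1:2 pp2:1
Op 5: write(P1, v1, 175). refcount(pp1)=2>1 -> COPY to pp3. 4 ppages; refcounts: pp0:1 pp1:1 pp2:1 pp3:1
Op 6: write(P1, v0, 190). refcount(pp2)=1 -> write in place. 4 ppages; refcounts: pp0:1 pp1:1 pp2:1 pp3:1
Op 7: write(P0, v1, 199). refcount(pp1)=1 -> write in place. 4 ppages; refcounts: pp0:1 pp1:1 pp2:1 pp3:1
Op 8: write(P0, v0, 120). refcount(pp0)=1 -> write in place. 4 ppages; refcounts: pp0:1 pp1:1 pp2:1 pp3:1

Answer: 1 1 1 1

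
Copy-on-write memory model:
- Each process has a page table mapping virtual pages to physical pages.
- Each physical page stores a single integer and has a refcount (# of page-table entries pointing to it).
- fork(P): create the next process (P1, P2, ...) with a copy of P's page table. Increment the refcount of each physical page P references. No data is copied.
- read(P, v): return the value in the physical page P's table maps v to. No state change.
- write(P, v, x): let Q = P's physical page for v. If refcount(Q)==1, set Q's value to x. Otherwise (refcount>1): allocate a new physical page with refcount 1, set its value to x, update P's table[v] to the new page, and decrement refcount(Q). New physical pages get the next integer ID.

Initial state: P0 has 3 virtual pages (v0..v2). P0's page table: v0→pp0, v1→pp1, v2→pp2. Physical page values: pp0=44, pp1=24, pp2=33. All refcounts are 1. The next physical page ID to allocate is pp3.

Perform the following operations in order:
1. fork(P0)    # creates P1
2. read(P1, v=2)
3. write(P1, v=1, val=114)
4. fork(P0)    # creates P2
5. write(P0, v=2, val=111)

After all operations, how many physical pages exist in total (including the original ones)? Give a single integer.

Answer: 5

Derivation:
Op 1: fork(P0) -> P1. 3 ppages; refcounts: pp0:2 pp1:2 pp2:2
Op 2: read(P1, v2) -> 33. No state change.
Op 3: write(P1, v1, 114). refcount(pp1)=2>1 -> COPY to pp3. 4 ppages; refcounts: pp0:2 pp1:1 pp2:2 pp3:1
Op 4: fork(P0) -> P2. 4 ppages; refcounts: pp0:3 pp1:2 pp2:3 pp3:1
Op 5: write(P0, v2, 111). refcount(pp2)=3>1 -> COPY to pp4. 5 ppages; refcounts: pp0:3 pp1:2 pp2:2 pp3:1 pp4:1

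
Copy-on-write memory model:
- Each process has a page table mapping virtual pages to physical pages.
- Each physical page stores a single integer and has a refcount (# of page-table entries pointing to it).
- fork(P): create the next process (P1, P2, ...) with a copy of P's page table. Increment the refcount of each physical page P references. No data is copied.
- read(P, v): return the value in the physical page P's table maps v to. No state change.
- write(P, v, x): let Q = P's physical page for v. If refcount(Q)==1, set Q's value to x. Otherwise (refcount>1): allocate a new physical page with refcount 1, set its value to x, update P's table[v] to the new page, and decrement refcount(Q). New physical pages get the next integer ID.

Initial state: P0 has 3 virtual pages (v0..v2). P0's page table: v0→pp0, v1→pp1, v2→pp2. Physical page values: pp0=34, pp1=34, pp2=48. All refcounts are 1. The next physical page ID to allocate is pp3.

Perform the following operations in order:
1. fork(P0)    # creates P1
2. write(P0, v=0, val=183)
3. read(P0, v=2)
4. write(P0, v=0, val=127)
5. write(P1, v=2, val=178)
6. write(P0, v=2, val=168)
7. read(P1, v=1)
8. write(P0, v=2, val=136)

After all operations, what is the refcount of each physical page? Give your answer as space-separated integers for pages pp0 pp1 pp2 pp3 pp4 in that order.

Answer: 1 2 1 1 1

Derivation:
Op 1: fork(P0) -> P1. 3 ppages; refcounts: pp0:2 pp1:2 pp2:2
Op 2: write(P0, v0, 183). refcount(pp0)=2>1 -> COPY to pp3. 4 ppages; refcounts: pp0:1 pp1:2 pp2:2 pp3:1
Op 3: read(P0, v2) -> 48. No state change.
Op 4: write(P0, v0, 127). refcount(pp3)=1 -> write in place. 4 ppages; refcounts: pp0:1 pp1:2 pp2:2 pp3:1
Op 5: write(P1, v2, 178). refcount(pp2)=2>1 -> COPY to pp4. 5 ppages; refcounts: pp0:1 pp1:2 pp2:1 pp3:1 pp4:1
Op 6: write(P0, v2, 168). refcount(pp2)=1 -> write in place. 5 ppages; refcounts: pp0:1 pp1:2 pp2:1 pp3:1 pp4:1
Op 7: read(P1, v1) -> 34. No state change.
Op 8: write(P0, v2, 136). refcount(pp2)=1 -> write in place. 5 ppages; refcounts: pp0:1 pp1:2 pp2:1 pp3:1 pp4:1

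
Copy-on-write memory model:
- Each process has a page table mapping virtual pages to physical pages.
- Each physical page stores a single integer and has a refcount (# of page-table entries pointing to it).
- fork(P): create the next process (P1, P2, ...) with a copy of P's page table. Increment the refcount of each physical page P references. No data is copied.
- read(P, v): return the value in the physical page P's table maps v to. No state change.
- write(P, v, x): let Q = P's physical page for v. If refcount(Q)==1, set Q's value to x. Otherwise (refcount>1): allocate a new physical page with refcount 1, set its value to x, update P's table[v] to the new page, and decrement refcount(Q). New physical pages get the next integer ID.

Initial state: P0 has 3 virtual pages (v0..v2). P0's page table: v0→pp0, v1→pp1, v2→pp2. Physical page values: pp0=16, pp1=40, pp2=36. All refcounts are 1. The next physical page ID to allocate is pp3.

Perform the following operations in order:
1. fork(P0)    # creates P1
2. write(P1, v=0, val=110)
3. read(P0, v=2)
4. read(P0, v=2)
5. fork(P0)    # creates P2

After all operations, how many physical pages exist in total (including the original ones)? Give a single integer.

Answer: 4

Derivation:
Op 1: fork(P0) -> P1. 3 ppages; refcounts: pp0:2 pp1:2 pp2:2
Op 2: write(P1, v0, 110). refcount(pp0)=2>1 -> COPY to pp3. 4 ppages; refcounts: pp0:1 pp1:2 pp2:2 pp3:1
Op 3: read(P0, v2) -> 36. No state change.
Op 4: read(P0, v2) -> 36. No state change.
Op 5: fork(P0) -> P2. 4 ppages; refcounts: pp0:2 pp1:3 pp2:3 pp3:1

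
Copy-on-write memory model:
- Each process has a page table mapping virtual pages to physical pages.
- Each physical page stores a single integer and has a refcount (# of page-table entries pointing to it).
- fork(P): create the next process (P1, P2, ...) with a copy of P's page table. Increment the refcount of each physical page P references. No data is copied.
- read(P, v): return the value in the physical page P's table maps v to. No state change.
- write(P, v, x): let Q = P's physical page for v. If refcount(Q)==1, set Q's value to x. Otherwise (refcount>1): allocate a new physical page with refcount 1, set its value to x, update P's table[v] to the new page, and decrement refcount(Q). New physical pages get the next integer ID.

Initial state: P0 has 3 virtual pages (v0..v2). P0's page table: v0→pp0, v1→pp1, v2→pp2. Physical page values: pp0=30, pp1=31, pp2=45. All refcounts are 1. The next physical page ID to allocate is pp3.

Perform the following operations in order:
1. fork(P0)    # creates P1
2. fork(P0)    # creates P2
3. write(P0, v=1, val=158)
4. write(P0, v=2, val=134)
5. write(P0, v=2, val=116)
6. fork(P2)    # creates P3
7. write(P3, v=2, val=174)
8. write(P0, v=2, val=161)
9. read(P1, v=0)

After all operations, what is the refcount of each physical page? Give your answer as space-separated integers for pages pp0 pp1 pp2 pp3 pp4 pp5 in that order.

Op 1: fork(P0) -> P1. 3 ppages; refcounts: pp0:2 pp1:2 pp2:2
Op 2: fork(P0) -> P2. 3 ppages; refcounts: pp0:3 pp1:3 pp2:3
Op 3: write(P0, v1, 158). refcount(pp1)=3>1 -> COPY to pp3. 4 ppages; refcounts: pp0:3 pp1:2 pp2:3 pp3:1
Op 4: write(P0, v2, 134). refcount(pp2)=3>1 -> COPY to pp4. 5 ppages; refcounts: pp0:3 pp1:2 pp2:2 pp3:1 pp4:1
Op 5: write(P0, v2, 116). refcount(pp4)=1 -> write in place. 5 ppages; refcounts: pp0:3 pp1:2 pp2:2 pp3:1 pp4:1
Op 6: fork(P2) -> P3. 5 ppages; refcounts: pp0:4 pp1:3 pp2:3 pp3:1 pp4:1
Op 7: write(P3, v2, 174). refcount(pp2)=3>1 -> COPY to pp5. 6 ppages; refcounts: pp0:4 pp1:3 pp2:2 pp3:1 pp4:1 pp5:1
Op 8: write(P0, v2, 161). refcount(pp4)=1 -> write in place. 6 ppages; refcounts: pp0:4 pp1:3 pp2:2 pp3:1 pp4:1 pp5:1
Op 9: read(P1, v0) -> 30. No state change.

Answer: 4 3 2 1 1 1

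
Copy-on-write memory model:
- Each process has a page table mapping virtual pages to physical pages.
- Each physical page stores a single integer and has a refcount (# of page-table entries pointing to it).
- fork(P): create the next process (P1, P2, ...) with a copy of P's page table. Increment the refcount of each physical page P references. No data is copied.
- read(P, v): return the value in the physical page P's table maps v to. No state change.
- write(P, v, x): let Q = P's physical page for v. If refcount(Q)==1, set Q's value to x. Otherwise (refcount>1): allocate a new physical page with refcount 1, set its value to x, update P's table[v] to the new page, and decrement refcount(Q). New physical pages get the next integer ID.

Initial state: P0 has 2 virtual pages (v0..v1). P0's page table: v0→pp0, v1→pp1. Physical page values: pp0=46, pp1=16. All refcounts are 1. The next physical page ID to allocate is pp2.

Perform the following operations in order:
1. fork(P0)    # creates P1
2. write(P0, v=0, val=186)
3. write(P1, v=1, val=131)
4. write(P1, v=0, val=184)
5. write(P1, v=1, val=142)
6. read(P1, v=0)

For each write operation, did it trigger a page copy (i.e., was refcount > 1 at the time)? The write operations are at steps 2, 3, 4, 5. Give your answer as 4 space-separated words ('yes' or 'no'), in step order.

Op 1: fork(P0) -> P1. 2 ppages; refcounts: pp0:2 pp1:2
Op 2: write(P0, v0, 186). refcount(pp0)=2>1 -> COPY to pp2. 3 ppages; refcounts: pp0:1 pp1:2 pp2:1
Op 3: write(P1, v1, 131). refcount(pp1)=2>1 -> COPY to pp3. 4 ppages; refcounts: pp0:1 pp1:1 pp2:1 pp3:1
Op 4: write(P1, v0, 184). refcount(pp0)=1 -> write in place. 4 ppages; refcounts: pp0:1 pp1:1 pp2:1 pp3:1
Op 5: write(P1, v1, 142). refcount(pp3)=1 -> write in place. 4 ppages; refcounts: pp0:1 pp1:1 pp2:1 pp3:1
Op 6: read(P1, v0) -> 184. No state change.

yes yes no no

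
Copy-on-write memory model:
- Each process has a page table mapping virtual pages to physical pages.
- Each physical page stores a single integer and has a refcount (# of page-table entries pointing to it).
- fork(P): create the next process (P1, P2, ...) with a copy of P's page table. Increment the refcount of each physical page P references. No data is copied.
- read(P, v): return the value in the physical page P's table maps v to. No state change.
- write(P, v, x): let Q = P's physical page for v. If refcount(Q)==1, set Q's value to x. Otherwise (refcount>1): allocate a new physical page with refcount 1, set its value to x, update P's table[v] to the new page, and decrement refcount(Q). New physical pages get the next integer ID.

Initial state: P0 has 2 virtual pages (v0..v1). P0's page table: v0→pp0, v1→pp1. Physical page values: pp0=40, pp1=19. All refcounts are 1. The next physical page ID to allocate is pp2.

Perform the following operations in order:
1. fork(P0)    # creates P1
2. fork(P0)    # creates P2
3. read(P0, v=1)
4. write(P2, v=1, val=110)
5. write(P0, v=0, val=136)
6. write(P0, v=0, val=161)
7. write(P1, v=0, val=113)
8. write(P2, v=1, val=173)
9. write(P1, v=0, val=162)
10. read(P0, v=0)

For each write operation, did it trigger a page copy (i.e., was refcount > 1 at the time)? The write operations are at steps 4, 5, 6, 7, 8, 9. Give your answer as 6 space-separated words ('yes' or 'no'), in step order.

Op 1: fork(P0) -> P1. 2 ppages; refcounts: pp0:2 pp1:2
Op 2: fork(P0) -> P2. 2 ppages; refcounts: pp0:3 pp1:3
Op 3: read(P0, v1) -> 19. No state change.
Op 4: write(P2, v1, 110). refcount(pp1)=3>1 -> COPY to pp2. 3 ppages; refcounts: pp0:3 pp1:2 pp2:1
Op 5: write(P0, v0, 136). refcount(pp0)=3>1 -> COPY to pp3. 4 ppages; refcounts: pp0:2 pp1:2 pp2:1 pp3:1
Op 6: write(P0, v0, 161). refcount(pp3)=1 -> write in place. 4 ppages; refcounts: pp0:2 pp1:2 pp2:1 pp3:1
Op 7: write(P1, v0, 113). refcount(pp0)=2>1 -> COPY to pp4. 5 ppages; refcounts: pp0:1 pp1:2 pp2:1 pp3:1 pp4:1
Op 8: write(P2, v1, 173). refcount(pp2)=1 -> write in place. 5 ppages; refcounts: pp0:1 pp1:2 pp2:1 pp3:1 pp4:1
Op 9: write(P1, v0, 162). refcount(pp4)=1 -> write in place. 5 ppages; refcounts: pp0:1 pp1:2 pp2:1 pp3:1 pp4:1
Op 10: read(P0, v0) -> 161. No state change.

yes yes no yes no no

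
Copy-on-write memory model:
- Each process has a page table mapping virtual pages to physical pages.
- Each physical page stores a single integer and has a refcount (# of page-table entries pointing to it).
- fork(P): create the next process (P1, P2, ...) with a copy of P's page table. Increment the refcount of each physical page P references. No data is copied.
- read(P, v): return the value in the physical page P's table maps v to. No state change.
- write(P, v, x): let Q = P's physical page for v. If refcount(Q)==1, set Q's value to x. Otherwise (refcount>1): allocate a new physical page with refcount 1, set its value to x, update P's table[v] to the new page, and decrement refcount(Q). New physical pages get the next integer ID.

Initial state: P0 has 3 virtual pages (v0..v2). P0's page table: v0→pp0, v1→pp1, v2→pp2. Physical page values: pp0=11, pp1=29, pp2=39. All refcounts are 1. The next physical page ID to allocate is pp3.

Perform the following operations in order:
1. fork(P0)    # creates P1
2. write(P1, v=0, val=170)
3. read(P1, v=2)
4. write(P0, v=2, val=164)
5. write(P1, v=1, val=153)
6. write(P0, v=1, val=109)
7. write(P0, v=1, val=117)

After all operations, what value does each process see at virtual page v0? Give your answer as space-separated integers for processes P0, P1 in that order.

Answer: 11 170

Derivation:
Op 1: fork(P0) -> P1. 3 ppages; refcounts: pp0:2 pp1:2 pp2:2
Op 2: write(P1, v0, 170). refcount(pp0)=2>1 -> COPY to pp3. 4 ppages; refcounts: pp0:1 pp1:2 pp2:2 pp3:1
Op 3: read(P1, v2) -> 39. No state change.
Op 4: write(P0, v2, 164). refcount(pp2)=2>1 -> COPY to pp4. 5 ppages; refcounts: pp0:1 pp1:2 pp2:1 pp3:1 pp4:1
Op 5: write(P1, v1, 153). refcount(pp1)=2>1 -> COPY to pp5. 6 ppages; refcounts: pp0:1 pp1:1 pp2:1 pp3:1 pp4:1 pp5:1
Op 6: write(P0, v1, 109). refcount(pp1)=1 -> write in place. 6 ppages; refcounts: pp0:1 pp1:1 pp2:1 pp3:1 pp4:1 pp5:1
Op 7: write(P0, v1, 117). refcount(pp1)=1 -> write in place. 6 ppages; refcounts: pp0:1 pp1:1 pp2:1 pp3:1 pp4:1 pp5:1
P0: v0 -> pp0 = 11
P1: v0 -> pp3 = 170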